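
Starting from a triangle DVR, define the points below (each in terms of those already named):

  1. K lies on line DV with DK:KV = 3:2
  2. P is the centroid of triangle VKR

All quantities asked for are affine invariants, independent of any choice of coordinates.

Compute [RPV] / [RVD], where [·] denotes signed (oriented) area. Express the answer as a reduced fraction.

Assign D = (0, 0), V = (1, 0), R = (0, 1) — the answer is frame-independent, so this choice is without loss of generality.
1. K lies on line DV with DK:KV = 3:2 ⇒ K = (3/5, 0)
2. P is the centroid of triangle VKR ⇒ P = (8/15, 1/3)
2·[RPV] = 2/15, 2·[RVD] = -1
[RPV]:[RVD] = 2/15:-1 = -2/15

[RPV]:[RVD] = -2/15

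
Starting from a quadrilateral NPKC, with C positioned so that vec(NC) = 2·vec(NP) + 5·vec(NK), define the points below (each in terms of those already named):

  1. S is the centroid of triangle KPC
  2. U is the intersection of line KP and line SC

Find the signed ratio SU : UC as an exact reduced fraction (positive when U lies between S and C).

SU:UC = -1/3

Choose coordinates N = (0, 0), P = (1, 0), K = (0, 1), C = (2, 5).
1. S is the centroid of triangle KPC ⇒ S = (1, 2)
2. U is the intersection of line KP and line SC ⇒ U = (1/2, 1/2)
U = S + t·(C−S) with t = -1/2, so SU:UC = t:(1−t) = -1/2:3/2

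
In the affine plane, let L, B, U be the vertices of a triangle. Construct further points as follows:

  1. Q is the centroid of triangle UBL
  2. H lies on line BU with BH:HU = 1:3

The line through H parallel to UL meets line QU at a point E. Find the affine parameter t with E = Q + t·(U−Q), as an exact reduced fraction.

t = -5/4

Assign L = (0, 0), B = (1, 0), U = (0, 1) — the answer is frame-independent, so this choice is without loss of generality.
1. Q is the centroid of triangle UBL ⇒ Q = (1/3, 1/3)
2. H lies on line BU with BH:HU = 1:3 ⇒ H = (3/4, 1/4)
through H parallel to UL: direction (0, -1); meets QU at E = (3/4, -1/2)
E = Q + t·(U−Q) with t = -5/4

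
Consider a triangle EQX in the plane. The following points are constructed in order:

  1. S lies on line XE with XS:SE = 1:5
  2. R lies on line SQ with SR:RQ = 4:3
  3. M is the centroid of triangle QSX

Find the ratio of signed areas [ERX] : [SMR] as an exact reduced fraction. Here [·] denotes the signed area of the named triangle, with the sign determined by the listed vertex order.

[ERX]:[SMR] = -18

Assign E = (0, 0), Q = (1, 0), X = (0, 1) — the answer is frame-independent, so this choice is without loss of generality.
1. S lies on line XE with XS:SE = 1:5 ⇒ S = (0, 5/6)
2. R lies on line SQ with SR:RQ = 4:3 ⇒ R = (4/7, 5/14)
3. M is the centroid of triangle QSX ⇒ M = (1/3, 11/18)
2·[ERX] = 4/7, 2·[SMR] = -2/63
[ERX]:[SMR] = 4/7:-2/63 = -18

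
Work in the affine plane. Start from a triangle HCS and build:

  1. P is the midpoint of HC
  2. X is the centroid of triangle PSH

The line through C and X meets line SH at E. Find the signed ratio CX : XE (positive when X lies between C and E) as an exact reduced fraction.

Work in coordinates with H = (0, 0), C = (1, 0), S = (0, 1).
1. P is the midpoint of HC ⇒ P = (1/2, 0)
2. X is the centroid of triangle PSH ⇒ X = (1/6, 1/3)
line CX meets SH at E = (0, 2/5)
X = C + t·(E−C) with t = 5/6, so CX:XE = 5/6:1/6

CX:XE = 5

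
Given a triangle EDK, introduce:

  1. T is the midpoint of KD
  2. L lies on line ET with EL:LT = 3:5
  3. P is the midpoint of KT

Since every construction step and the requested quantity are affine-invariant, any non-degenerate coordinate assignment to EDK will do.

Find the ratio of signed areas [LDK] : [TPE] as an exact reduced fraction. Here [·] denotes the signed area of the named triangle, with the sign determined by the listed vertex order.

[LDK]:[TPE] = 5/2

Work in coordinates with E = (0, 0), D = (1, 0), K = (0, 1).
1. T is the midpoint of KD ⇒ T = (1/2, 1/2)
2. L lies on line ET with EL:LT = 3:5 ⇒ L = (3/16, 3/16)
3. P is the midpoint of KT ⇒ P = (1/4, 3/4)
2·[LDK] = 5/8, 2·[TPE] = 1/4
[LDK]:[TPE] = 5/8:1/4 = 5/2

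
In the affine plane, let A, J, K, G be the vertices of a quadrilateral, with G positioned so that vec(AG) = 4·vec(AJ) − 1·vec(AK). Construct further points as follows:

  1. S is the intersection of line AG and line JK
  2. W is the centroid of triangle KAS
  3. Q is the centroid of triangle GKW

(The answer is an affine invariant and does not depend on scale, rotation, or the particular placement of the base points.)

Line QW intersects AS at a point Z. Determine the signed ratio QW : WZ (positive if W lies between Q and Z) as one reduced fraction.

Assign A = (0, 0), J = (1, 0), K = (0, 1), G = (4, -1) — the answer is frame-independent, so this choice is without loss of generality.
1. S is the intersection of line AG and line JK ⇒ S = (4/3, -1/3)
2. W is the centroid of triangle KAS ⇒ W = (4/9, 2/9)
3. Q is the centroid of triangle GKW ⇒ Q = (40/27, 2/27)
line QW meets AS at Z = (-8/3, 2/3)
W = Q + t·(Z−Q) with t = 1/4, so QW:WZ = 1/4:3/4

QW:WZ = 1/3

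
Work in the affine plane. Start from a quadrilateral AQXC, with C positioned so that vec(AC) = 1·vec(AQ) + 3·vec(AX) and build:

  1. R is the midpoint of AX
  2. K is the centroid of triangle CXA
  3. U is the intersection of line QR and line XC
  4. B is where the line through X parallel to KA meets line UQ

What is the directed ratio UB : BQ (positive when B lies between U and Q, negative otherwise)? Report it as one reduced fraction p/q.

Assign A = (0, 0), Q = (1, 0), X = (0, 1), C = (1, 3) — the answer is frame-independent, so this choice is without loss of generality.
1. R is the midpoint of AX ⇒ R = (0, 1/2)
2. K is the centroid of triangle CXA ⇒ K = (1/3, 4/3)
3. U is the intersection of line QR and line XC ⇒ U = (-1/5, 3/5)
4. B is where the line through X parallel to KA meets line UQ ⇒ B = (-1/9, 5/9)
B = U + t·(Q−U) with t = 2/27, so UB:BQ = t:(1−t) = 2/27:25/27

UB:BQ = 2/25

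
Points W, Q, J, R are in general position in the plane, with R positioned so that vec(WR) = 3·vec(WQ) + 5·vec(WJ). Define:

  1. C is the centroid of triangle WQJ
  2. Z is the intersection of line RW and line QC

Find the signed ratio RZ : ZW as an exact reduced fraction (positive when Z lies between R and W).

Set W = (0, 0), Q = (1, 0), J = (0, 1), R = (3, 5); any affine frame gives the same invariant.
1. C is the centroid of triangle WQJ ⇒ C = (1/3, 1/3)
2. Z is the intersection of line RW and line QC ⇒ Z = (3/13, 5/13)
Z = R + t·(W−R) with t = 12/13, so RZ:ZW = t:(1−t) = 12/13:1/13

RZ:ZW = 12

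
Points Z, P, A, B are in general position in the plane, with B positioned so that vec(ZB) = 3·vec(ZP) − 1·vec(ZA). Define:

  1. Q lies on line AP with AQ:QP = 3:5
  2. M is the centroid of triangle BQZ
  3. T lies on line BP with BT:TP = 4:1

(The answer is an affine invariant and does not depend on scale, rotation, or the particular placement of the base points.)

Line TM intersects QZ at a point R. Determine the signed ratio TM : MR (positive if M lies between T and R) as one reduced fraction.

TM:MR = 4/15

Assign Z = (0, 0), P = (1, 0), A = (0, 1), B = (3, -1) — the answer is frame-independent, so this choice is without loss of generality.
1. Q lies on line AP with AQ:QP = 3:5 ⇒ Q = (3/8, 5/8)
2. M is the centroid of triangle BQZ ⇒ M = (9/8, -1/8)
3. T lies on line BP with BT:TP = 4:1 ⇒ T = (7/5, -1/5)
line TM meets QZ at R = (3/32, 5/32)
M = T + t·(R−T) with t = 4/19, so TM:MR = 4/19:15/19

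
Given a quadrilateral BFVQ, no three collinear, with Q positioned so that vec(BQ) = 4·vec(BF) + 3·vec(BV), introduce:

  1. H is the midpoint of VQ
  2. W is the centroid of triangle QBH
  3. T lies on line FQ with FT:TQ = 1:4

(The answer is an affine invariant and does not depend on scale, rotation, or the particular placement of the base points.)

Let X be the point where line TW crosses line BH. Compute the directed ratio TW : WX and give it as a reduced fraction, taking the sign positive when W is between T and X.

TW:WX = 2

Choose coordinates B = (0, 0), F = (1, 0), V = (0, 1), Q = (4, 3).
1. H is the midpoint of VQ ⇒ H = (2, 2)
2. W is the centroid of triangle QBH ⇒ W = (2, 5/3)
3. T lies on line FQ with FT:TQ = 1:4 ⇒ T = (8/5, 3/5)
line TW meets BH at X = (11/5, 11/5)
W = T + t·(X−T) with t = 2/3, so TW:WX = 2/3:1/3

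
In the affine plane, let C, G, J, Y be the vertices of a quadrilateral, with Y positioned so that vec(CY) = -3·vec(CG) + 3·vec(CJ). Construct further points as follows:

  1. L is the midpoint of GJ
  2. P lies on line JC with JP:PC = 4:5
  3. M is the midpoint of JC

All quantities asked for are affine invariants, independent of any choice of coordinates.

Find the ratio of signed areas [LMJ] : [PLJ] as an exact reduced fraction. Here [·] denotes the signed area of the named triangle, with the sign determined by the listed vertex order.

Choose coordinates C = (0, 0), G = (1, 0), J = (0, 1), Y = (-3, 3).
1. L is the midpoint of GJ ⇒ L = (1/2, 1/2)
2. P lies on line JC with JP:PC = 4:5 ⇒ P = (0, 5/9)
3. M is the midpoint of JC ⇒ M = (0, 1/2)
2·[LMJ] = -1/4, 2·[PLJ] = 2/9
[LMJ]:[PLJ] = -1/4:2/9 = -9/8

[LMJ]:[PLJ] = -9/8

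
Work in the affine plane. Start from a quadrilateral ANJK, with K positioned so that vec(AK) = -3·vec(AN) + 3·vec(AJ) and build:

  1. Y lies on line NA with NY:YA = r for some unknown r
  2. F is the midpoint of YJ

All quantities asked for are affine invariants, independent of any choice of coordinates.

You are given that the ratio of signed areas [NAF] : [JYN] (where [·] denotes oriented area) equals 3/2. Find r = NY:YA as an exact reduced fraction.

Set A = (0, 0), N = (1, 0), J = (0, 1), K = (-3, 3); any affine frame gives the same invariant.
1. With NY:YA = r, write λ = r/(r+1) so Y = N + λ·(A−N); Y is affine-linear in λ
2. F is the midpoint of YJ ⇒ F is an affine combination of earlier points and hence also affine-linear in λ
Every point depending on Y is an affine combination of Y and λ-independent points, so each such coordinate is linear in λ; the λ² term in each signed area is a multiple of (A−N)×(A−N) = 0, so 2·[NAF] and 2·[JYN] are each linear in λ. Evaluating at λ=0 and λ=1:
  2·[NAF] = -1/2,   2·[JYN] = λ
So [NAF]:[JYN] = (-1/2) / (λ). Setting this equal to 3/2:
  -1/2 = 3/2·(λ)  ⇒  λ = -1/3
Then r = λ/(1−λ) = (-1/3)/(4/3) = -1/4. Check: with r = -1/4, Y = (4/3, 0) and [NAF]:[JYN] = 3/2 as required.

r = -1/4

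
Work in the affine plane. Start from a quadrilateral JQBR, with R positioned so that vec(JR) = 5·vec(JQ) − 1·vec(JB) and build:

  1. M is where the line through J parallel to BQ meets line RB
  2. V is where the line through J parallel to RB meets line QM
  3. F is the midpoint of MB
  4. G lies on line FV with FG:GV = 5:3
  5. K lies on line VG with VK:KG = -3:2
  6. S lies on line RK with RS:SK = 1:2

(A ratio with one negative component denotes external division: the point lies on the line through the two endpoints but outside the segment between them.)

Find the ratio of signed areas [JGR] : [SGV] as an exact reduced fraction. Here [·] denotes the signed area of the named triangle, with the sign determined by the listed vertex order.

Assign J = (0, 0), Q = (1, 0), B = (0, 1), R = (5, -1) — the answer is frame-independent, so this choice is without loss of generality.
1. M is where the line through J parallel to BQ meets line RB ⇒ M = (-5/3, 5/3)
2. V is where the line through J parallel to RB meets line QM ⇒ V = (25/9, -10/9)
3. F is the midpoint of MB ⇒ F = (-5/6, 4/3)
4. G lies on line FV with FG:GV = 5:3 ⇒ G = (205/144, -7/36)
5. K lies on line VG with VK:KG = -3:2 ⇒ K = (-185/144, 59/36)
6. S lies on line RK with RS:SK = 1:2 ⇒ S = (1255/432, -13/108)
2·[JGR] = -65/144, 2·[SGV] = 35/24
[JGR]:[SGV] = -65/144:35/24 = -13/42

[JGR]:[SGV] = -13/42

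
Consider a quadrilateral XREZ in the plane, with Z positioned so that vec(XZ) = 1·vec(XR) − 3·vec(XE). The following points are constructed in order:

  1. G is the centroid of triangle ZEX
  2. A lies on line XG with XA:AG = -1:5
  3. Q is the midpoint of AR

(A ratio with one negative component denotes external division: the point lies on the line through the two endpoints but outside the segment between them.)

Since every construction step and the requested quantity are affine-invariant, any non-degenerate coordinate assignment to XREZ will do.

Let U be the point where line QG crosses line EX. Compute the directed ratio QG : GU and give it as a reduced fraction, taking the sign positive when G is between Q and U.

QG:GU = 3/8

Choose coordinates X = (0, 0), R = (1, 0), E = (0, 1), Z = (1, -3).
1. G is the centroid of triangle ZEX ⇒ G = (1/3, -2/3)
2. A lies on line XG with XA:AG = -1:5 ⇒ A = (-1/12, 1/6)
3. Q is the midpoint of AR ⇒ Q = (11/24, 1/12)
line QG meets EX at U = (0, -8/3)
G = Q + t·(U−Q) with t = 3/11, so QG:GU = 3/11:8/11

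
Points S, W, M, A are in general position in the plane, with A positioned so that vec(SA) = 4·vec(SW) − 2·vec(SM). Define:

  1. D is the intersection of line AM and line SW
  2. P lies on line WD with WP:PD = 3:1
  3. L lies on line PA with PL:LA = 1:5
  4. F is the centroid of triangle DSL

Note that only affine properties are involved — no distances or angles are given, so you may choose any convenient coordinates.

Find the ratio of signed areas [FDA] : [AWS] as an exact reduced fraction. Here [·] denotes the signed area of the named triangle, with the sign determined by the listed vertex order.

Work in coordinates with S = (0, 0), W = (1, 0), M = (0, 1), A = (4, -2).
1. D is the intersection of line AM and line SW ⇒ D = (4/3, 0)
2. P lies on line WD with WP:PD = 3:1 ⇒ P = (5/4, 0)
3. L lies on line PA with PL:LA = 1:5 ⇒ L = (41/24, -1/3)
4. F is the centroid of triangle DSL ⇒ F = (73/72, -1/9)
2·[FDA] = -101/108, 2·[AWS] = 2
[FDA]:[AWS] = -101/108:2 = -101/216

[FDA]:[AWS] = -101/216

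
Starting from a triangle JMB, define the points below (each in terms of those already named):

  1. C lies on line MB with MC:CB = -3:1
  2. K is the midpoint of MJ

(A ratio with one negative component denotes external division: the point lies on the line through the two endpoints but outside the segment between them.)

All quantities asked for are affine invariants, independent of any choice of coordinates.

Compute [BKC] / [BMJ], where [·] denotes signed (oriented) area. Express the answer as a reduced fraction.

Assign J = (0, 0), M = (1, 0), B = (0, 1) — the answer is frame-independent, so this choice is without loss of generality.
1. C lies on line MB with MC:CB = -3:1 ⇒ C = (-1/2, 3/2)
2. K is the midpoint of MJ ⇒ K = (1/2, 0)
2·[BKC] = -1/4, 2·[BMJ] = -1
[BKC]:[BMJ] = -1/4:-1 = 1/4

[BKC]:[BMJ] = 1/4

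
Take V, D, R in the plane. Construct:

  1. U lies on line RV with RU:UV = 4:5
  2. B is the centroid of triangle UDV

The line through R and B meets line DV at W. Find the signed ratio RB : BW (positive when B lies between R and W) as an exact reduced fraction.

RB:BW = 22/5

Set V = (0, 0), D = (1, 0), R = (0, 1); any affine frame gives the same invariant.
1. U lies on line RV with RU:UV = 4:5 ⇒ U = (0, 5/9)
2. B is the centroid of triangle UDV ⇒ B = (1/3, 5/27)
line RB meets DV at W = (9/22, 0)
B = R + t·(W−R) with t = 22/27, so RB:BW = 22/27:5/27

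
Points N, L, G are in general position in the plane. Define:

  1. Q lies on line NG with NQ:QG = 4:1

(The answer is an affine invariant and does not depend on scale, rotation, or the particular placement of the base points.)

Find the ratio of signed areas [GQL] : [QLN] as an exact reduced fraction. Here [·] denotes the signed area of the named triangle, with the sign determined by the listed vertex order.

[GQL]:[QLN] = -1/4

Set N = (0, 0), L = (1, 0), G = (0, 1); any affine frame gives the same invariant.
1. Q lies on line NG with NQ:QG = 4:1 ⇒ Q = (0, 4/5)
2·[GQL] = 1/5, 2·[QLN] = -4/5
[GQL]:[QLN] = 1/5:-4/5 = -1/4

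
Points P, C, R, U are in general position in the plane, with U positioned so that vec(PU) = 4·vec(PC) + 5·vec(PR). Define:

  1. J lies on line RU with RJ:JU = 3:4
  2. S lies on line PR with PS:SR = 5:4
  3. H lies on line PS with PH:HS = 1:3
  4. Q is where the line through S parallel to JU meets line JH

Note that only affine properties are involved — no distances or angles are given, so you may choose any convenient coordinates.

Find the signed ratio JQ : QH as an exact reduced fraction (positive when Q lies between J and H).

Choose coordinates P = (0, 0), C = (1, 0), R = (0, 1), U = (4, 5).
1. J lies on line RU with RJ:JU = 3:4 ⇒ J = (12/7, 19/7)
2. S lies on line PR with PS:SR = 5:4 ⇒ S = (0, 5/9)
3. H lies on line PS with PH:HS = 1:3 ⇒ H = (0, 5/36)
4. Q is where the line through S parallel to JU meets line JH ⇒ Q = (180/217, 2705/1953)
Q = J + t·(H−J) with t = 16/31, so JQ:QH = t:(1−t) = 16/31:15/31

JQ:QH = 16/15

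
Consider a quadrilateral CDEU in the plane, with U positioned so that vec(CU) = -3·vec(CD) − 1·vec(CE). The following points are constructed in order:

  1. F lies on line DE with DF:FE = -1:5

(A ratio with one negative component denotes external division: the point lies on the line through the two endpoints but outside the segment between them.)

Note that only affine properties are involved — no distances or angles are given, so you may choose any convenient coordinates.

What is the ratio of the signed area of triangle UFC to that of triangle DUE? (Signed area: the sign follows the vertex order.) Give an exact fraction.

[UFC]:[DUE] = -2/5

Set C = (0, 0), D = (1, 0), E = (0, 1), U = (-3, -1); any affine frame gives the same invariant.
1. F lies on line DE with DF:FE = -1:5 ⇒ F = (5/4, -1/4)
2·[UFC] = 2, 2·[DUE] = -5
[UFC]:[DUE] = 2:-5 = -2/5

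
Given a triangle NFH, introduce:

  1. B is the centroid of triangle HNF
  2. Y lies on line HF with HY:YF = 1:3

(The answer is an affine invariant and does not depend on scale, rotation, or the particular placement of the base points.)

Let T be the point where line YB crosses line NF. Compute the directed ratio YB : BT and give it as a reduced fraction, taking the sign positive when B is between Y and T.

YB:BT = 5/4

Set N = (0, 0), F = (1, 0), H = (0, 1); any affine frame gives the same invariant.
1. B is the centroid of triangle HNF ⇒ B = (1/3, 1/3)
2. Y lies on line HF with HY:YF = 1:3 ⇒ Y = (1/4, 3/4)
line YB meets NF at T = (2/5, 0)
B = Y + t·(T−Y) with t = 5/9, so YB:BT = 5/9:4/9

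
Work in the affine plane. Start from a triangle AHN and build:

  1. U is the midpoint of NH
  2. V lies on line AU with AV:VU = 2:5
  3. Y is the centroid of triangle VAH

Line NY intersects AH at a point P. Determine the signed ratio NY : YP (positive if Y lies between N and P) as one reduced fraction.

Choose coordinates A = (0, 0), H = (1, 0), N = (0, 1).
1. U is the midpoint of NH ⇒ U = (1/2, 1/2)
2. V lies on line AU with AV:VU = 2:5 ⇒ V = (1/7, 1/7)
3. Y is the centroid of triangle VAH ⇒ Y = (8/21, 1/21)
line NY meets AH at P = (2/5, 0)
Y = N + t·(P−N) with t = 20/21, so NY:YP = 20/21:1/21

NY:YP = 20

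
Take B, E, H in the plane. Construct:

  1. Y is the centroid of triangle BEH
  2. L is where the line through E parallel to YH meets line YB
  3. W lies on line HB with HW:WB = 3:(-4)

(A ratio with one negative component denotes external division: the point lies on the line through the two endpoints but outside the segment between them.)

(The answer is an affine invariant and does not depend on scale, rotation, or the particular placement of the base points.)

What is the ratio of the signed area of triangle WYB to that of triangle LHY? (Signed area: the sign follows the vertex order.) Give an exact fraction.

[WYB]:[LHY] = -4

Choose coordinates B = (0, 0), E = (1, 0), H = (0, 1).
1. Y is the centroid of triangle BEH ⇒ Y = (1/3, 1/3)
2. L is where the line through E parallel to YH meets line YB ⇒ L = (2/3, 2/3)
3. W lies on line HB with HW:WB = 3:(-4) ⇒ W = (0, 4)
2·[WYB] = -4/3, 2·[LHY] = 1/3
[WYB]:[LHY] = -4/3:1/3 = -4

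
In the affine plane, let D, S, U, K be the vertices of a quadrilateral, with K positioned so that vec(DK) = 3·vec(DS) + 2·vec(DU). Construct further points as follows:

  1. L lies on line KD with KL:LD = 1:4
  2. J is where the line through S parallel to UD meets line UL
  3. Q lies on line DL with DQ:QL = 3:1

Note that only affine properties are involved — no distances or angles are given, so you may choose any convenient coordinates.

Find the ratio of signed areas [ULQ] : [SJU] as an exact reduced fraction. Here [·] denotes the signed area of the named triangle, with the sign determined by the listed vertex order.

[ULQ]:[SJU] = -12/25

Set D = (0, 0), S = (1, 0), U = (0, 1), K = (3, 2); any affine frame gives the same invariant.
1. L lies on line KD with KL:LD = 1:4 ⇒ L = (12/5, 8/5)
2. J is where the line through S parallel to UD meets line UL ⇒ J = (1, 5/4)
3. Q lies on line DL with DQ:QL = 3:1 ⇒ Q = (9/5, 6/5)
2·[ULQ] = -3/5, 2·[SJU] = 5/4
[ULQ]:[SJU] = -3/5:5/4 = -12/25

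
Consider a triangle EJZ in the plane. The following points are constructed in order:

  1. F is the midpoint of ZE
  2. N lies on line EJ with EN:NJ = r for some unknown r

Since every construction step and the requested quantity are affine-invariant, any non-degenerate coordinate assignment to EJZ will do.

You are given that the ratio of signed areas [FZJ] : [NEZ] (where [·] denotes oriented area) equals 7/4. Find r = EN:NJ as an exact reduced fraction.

r = 2/5

Assign E = (0, 0), J = (1, 0), Z = (0, 1) — the answer is frame-independent, so this choice is without loss of generality.
1. F is the midpoint of ZE ⇒ F = (0, 1/2)
2. With EN:NJ = r, write λ = r/(r+1) so N = E + λ·(J−E); N is affine-linear in λ
Every point depending on N is an affine combination of N and λ-independent points, so each such coordinate is linear in λ; the λ² term in each signed area is a multiple of (J−E)×(J−E) = 0, so 2·[FZJ] and 2·[NEZ] are each linear in λ. Evaluating at λ=0 and λ=1:
  2·[FZJ] = -1/2,   2·[NEZ] = −λ
So [FZJ]:[NEZ] = (-1/2) / (−λ). Setting this equal to 7/4:
  -1/2 = 7/4·(−λ)  ⇒  λ = 2/7
Then r = λ/(1−λ) = (2/7)/(5/7) = 2/5. Check: with r = 2/5, N = (2/7, 0) and [FZJ]:[NEZ] = 7/4 as required.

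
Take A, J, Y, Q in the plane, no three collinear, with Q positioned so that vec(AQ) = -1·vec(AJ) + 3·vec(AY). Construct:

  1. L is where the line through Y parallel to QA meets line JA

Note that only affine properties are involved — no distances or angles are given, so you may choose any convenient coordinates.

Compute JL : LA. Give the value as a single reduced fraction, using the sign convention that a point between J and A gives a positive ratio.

JL:LA = 2

Work in coordinates with A = (0, 0), J = (1, 0), Y = (0, 1), Q = (-1, 3).
1. L is where the line through Y parallel to QA meets line JA ⇒ L = (1/3, 0)
L = J + t·(A−J) with t = 2/3, so JL:LA = t:(1−t) = 2/3:1/3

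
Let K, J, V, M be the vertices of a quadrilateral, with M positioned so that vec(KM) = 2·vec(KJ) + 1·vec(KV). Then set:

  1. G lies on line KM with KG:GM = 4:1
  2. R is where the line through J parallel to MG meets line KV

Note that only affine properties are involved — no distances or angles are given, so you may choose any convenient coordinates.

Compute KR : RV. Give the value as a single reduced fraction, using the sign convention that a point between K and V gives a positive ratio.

KR:RV = -1/3

Work in coordinates with K = (0, 0), J = (1, 0), V = (0, 1), M = (2, 1).
1. G lies on line KM with KG:GM = 4:1 ⇒ G = (8/5, 4/5)
2. R is where the line through J parallel to MG meets line KV ⇒ R = (0, -1/2)
R = K + t·(V−K) with t = -1/2, so KR:RV = t:(1−t) = -1/2:3/2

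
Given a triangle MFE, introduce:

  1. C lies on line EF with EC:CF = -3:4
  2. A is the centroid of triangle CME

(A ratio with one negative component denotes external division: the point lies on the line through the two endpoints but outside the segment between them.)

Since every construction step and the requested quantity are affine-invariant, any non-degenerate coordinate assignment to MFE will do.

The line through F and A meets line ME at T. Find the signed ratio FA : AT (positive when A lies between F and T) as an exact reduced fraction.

Choose coordinates M = (0, 0), F = (1, 0), E = (0, 1).
1. C lies on line EF with EC:CF = -3:4 ⇒ C = (-3, 4)
2. A is the centroid of triangle CME ⇒ A = (-1, 5/3)
line FA meets ME at T = (0, 5/6)
A = F + t·(T−F) with t = 2, so FA:AT = 2:-1

FA:AT = -2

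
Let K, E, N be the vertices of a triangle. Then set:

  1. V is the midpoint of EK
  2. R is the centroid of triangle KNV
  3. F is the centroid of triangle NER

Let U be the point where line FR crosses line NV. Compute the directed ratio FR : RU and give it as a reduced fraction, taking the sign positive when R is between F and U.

Choose coordinates K = (0, 0), E = (1, 0), N = (0, 1).
1. V is the midpoint of EK ⇒ V = (1/2, 0)
2. R is the centroid of triangle KNV ⇒ R = (1/6, 1/3)
3. F is the centroid of triangle NER ⇒ F = (7/18, 4/9)
line FR meets NV at U = (3/10, 2/5)
R = F + t·(U−F) with t = 5/2, so FR:RU = 5/2:-3/2

FR:RU = -5/3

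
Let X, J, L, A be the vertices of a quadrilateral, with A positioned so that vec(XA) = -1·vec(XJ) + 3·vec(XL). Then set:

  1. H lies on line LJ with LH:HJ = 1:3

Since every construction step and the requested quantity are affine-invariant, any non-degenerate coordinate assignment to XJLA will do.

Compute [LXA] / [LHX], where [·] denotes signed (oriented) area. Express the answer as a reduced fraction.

Assign X = (0, 0), J = (1, 0), L = (0, 1), A = (-1, 3) — the answer is frame-independent, so this choice is without loss of generality.
1. H lies on line LJ with LH:HJ = 1:3 ⇒ H = (1/4, 3/4)
2·[LXA] = -1, 2·[LHX] = -1/4
[LXA]:[LHX] = -1:-1/4 = 4

[LXA]:[LHX] = 4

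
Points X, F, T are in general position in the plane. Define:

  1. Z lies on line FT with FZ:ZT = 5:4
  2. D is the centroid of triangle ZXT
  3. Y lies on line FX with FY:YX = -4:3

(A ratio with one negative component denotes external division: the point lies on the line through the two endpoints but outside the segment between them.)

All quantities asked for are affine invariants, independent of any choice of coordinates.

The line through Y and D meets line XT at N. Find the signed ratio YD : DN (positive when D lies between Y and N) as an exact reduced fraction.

YD:DN = -85/4

Choose coordinates X = (0, 0), F = (1, 0), T = (0, 1).
1. Z lies on line FT with FZ:ZT = 5:4 ⇒ Z = (4/9, 5/9)
2. D is the centroid of triangle ZXT ⇒ D = (4/27, 14/27)
3. Y lies on line FX with FY:YX = -4:3 ⇒ Y = (-3, 0)
line YD meets XT at N = (0, 42/85)
D = Y + t·(N−Y) with t = 85/81, so YD:DN = 85/81:-4/81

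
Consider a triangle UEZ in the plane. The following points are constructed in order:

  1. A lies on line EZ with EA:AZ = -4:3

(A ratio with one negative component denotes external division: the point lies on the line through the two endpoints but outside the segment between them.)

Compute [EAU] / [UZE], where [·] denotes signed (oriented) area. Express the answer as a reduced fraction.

Assign U = (0, 0), E = (1, 0), Z = (0, 1) — the answer is frame-independent, so this choice is without loss of generality.
1. A lies on line EZ with EA:AZ = -4:3 ⇒ A = (-3, 4)
2·[EAU] = 4, 2·[UZE] = -1
[EAU]:[UZE] = 4:-1 = -4

[EAU]:[UZE] = -4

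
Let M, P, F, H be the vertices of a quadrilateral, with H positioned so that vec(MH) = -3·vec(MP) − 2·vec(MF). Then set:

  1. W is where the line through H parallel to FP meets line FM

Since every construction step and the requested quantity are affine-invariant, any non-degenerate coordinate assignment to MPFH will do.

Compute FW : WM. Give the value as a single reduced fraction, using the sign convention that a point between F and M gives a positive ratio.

Assign M = (0, 0), P = (1, 0), F = (0, 1), H = (-3, -2) — the answer is frame-independent, so this choice is without loss of generality.
1. W is where the line through H parallel to FP meets line FM ⇒ W = (0, -5)
W = F + t·(M−F) with t = 6, so FW:WM = t:(1−t) = 6:-5

FW:WM = -6/5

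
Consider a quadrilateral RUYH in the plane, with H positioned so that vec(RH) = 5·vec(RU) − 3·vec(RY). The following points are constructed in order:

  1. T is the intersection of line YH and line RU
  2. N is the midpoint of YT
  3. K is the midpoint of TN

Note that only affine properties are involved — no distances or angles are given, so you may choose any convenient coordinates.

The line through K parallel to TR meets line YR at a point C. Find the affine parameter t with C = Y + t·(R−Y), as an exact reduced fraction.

t = 3/4

Work in coordinates with R = (0, 0), U = (1, 0), Y = (0, 1), H = (5, -3).
1. T is the intersection of line YH and line RU ⇒ T = (5/4, 0)
2. N is the midpoint of YT ⇒ N = (5/8, 1/2)
3. K is the midpoint of TN ⇒ K = (15/16, 1/4)
through K parallel to TR: direction (-5/4, 0); meets YR at C = (0, 1/4)
C = Y + t·(R−Y) with t = 3/4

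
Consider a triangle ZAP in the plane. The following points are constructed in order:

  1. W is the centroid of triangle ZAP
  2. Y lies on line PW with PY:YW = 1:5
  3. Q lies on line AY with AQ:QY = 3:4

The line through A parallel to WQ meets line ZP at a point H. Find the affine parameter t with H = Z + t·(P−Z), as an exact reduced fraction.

Choose coordinates Z = (0, 0), A = (1, 0), P = (0, 1).
1. W is the centroid of triangle ZAP ⇒ W = (1/3, 1/3)
2. Y lies on line PW with PY:YW = 1:5 ⇒ Y = (1/18, 8/9)
3. Q lies on line AY with AQ:QY = 3:4 ⇒ Q = (25/42, 8/21)
through A parallel to WQ: direction (11/42, 1/21); meets ZP at H = (0, -2/11)
H = Z + t·(P−Z) with t = -2/11

t = -2/11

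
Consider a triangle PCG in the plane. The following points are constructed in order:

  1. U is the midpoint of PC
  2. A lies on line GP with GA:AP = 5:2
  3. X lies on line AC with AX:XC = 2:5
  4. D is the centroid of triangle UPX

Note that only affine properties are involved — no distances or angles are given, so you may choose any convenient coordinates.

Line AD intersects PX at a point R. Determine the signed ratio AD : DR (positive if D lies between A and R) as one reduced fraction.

Set P = (0, 0), C = (1, 0), G = (0, 1); any affine frame gives the same invariant.
1. U is the midpoint of PC ⇒ U = (1/2, 0)
2. A lies on line GP with GA:AP = 5:2 ⇒ A = (0, 2/7)
3. X lies on line AC with AX:XC = 2:5 ⇒ X = (2/7, 10/49)
4. D is the centroid of triangle UPX ⇒ D = (11/42, 10/147)
line AD meets PX at R = (22/119, 110/833)
D = A + t·(R−A) with t = 17/12, so AD:DR = 17/12:-5/12

AD:DR = -17/5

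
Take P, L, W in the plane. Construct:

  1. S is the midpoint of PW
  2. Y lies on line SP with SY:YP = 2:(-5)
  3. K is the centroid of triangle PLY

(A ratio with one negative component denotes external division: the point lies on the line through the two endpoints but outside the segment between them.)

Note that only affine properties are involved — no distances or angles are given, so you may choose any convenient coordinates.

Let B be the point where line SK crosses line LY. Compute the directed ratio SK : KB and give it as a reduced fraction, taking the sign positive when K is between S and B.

SK:KB = 1/5

Set P = (0, 0), L = (1, 0), W = (0, 1); any affine frame gives the same invariant.
1. S is the midpoint of PW ⇒ S = (0, 1/2)
2. Y lies on line SP with SY:YP = 2:(-5) ⇒ Y = (0, 5/6)
3. K is the centroid of triangle PLY ⇒ K = (1/3, 5/18)
line SK meets LY at B = (2, -5/6)
K = S + t·(B−S) with t = 1/6, so SK:KB = 1/6:5/6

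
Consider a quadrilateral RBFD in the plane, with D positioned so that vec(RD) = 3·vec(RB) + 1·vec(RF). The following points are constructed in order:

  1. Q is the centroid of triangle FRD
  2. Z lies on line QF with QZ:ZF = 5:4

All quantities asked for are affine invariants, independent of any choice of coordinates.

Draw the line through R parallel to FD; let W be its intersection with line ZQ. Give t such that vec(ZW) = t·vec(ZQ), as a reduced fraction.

Work in coordinates with R = (0, 0), B = (1, 0), F = (0, 1), D = (3, 1).
1. Q is the centroid of triangle FRD ⇒ Q = (1, 2/3)
2. Z lies on line QF with QZ:ZF = 5:4 ⇒ Z = (4/9, 23/27)
through R parallel to FD: direction (3, 0); meets ZQ at W = (3, 0)
W = Z + t·(Q−Z) with t = 23/5

t = 23/5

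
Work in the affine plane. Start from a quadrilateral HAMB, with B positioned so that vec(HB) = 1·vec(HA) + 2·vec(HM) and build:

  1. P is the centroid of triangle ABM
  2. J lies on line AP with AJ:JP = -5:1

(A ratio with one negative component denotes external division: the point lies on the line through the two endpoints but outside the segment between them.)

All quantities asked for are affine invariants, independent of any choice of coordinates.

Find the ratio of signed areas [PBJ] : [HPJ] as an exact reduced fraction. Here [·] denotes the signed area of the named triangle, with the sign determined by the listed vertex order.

Work in coordinates with H = (0, 0), A = (1, 0), M = (0, 1), B = (1, 2).
1. P is the centroid of triangle ABM ⇒ P = (2/3, 1)
2. J lies on line AP with AJ:JP = -5:1 ⇒ J = (7/12, 5/4)
2·[PBJ] = 1/6, 2·[HPJ] = 1/4
[PBJ]:[HPJ] = 1/6:1/4 = 2/3

[PBJ]:[HPJ] = 2/3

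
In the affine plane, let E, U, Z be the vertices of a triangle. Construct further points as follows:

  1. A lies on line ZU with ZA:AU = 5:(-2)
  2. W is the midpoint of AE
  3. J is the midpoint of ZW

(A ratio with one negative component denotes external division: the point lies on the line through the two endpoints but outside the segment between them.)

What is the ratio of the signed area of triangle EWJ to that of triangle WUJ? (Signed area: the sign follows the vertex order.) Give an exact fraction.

[EWJ]:[WUJ] = 5/3

Choose coordinates E = (0, 0), U = (1, 0), Z = (0, 1).
1. A lies on line ZU with ZA:AU = 5:(-2) ⇒ A = (5/3, -2/3)
2. W is the midpoint of AE ⇒ W = (5/6, -1/3)
3. J is the midpoint of ZW ⇒ J = (5/12, 1/3)
2·[EWJ] = 5/12, 2·[WUJ] = 1/4
[EWJ]:[WUJ] = 5/12:1/4 = 5/3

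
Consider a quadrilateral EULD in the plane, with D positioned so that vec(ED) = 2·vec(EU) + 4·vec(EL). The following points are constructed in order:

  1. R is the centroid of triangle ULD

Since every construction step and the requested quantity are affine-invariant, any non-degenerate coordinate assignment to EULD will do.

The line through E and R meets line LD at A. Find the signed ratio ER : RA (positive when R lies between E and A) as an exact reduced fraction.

Set E = (0, 0), U = (1, 0), L = (0, 1), D = (2, 4); any affine frame gives the same invariant.
1. R is the centroid of triangle ULD ⇒ R = (1, 5/3)
line ER meets LD at A = (6, 10)
R = E + t·(A−E) with t = 1/6, so ER:RA = 1/6:5/6

ER:RA = 1/5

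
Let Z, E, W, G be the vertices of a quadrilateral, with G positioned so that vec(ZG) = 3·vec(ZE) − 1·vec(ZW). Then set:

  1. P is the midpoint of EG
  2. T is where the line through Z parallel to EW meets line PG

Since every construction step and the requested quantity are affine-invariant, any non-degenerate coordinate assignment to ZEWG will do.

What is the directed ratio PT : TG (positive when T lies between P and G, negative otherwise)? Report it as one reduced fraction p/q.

Set Z = (0, 0), E = (1, 0), W = (0, 1), G = (3, -1); any affine frame gives the same invariant.
1. P is the midpoint of EG ⇒ P = (2, -1/2)
2. T is where the line through Z parallel to EW meets line PG ⇒ T = (-1, 1)
T = P + t·(G−P) with t = -3, so PT:TG = t:(1−t) = -3:4

PT:TG = -3/4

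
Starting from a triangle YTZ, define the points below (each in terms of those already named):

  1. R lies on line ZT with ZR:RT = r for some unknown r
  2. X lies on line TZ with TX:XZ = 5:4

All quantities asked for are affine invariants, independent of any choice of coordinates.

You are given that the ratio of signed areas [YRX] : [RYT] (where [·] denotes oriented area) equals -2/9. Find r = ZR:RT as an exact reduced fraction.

r = 2/5

Choose coordinates Y = (0, 0), T = (1, 0), Z = (0, 1).
1. With ZR:RT = r, write λ = r/(r+1) so R = Z + λ·(T−Z); R is affine-linear in λ
2. X lies on line TZ with TX:XZ = 5:4 ⇒ X = (4/9, 5/9)
Every point depending on R is an affine combination of R and λ-independent points, so each such coordinate is linear in λ; the λ² term in each signed area is a multiple of (T−Z)×(T−Z) = 0, so 2·[YRX] and 2·[RYT] are each linear in λ. Evaluating at λ=0 and λ=1:
  2·[YRX] = λ − 4/9,   2·[RYT] = −λ + 1
So [YRX]:[RYT] = (λ − 4/9) / (−λ + 1). Setting this equal to -2/9:
  λ − 4/9 = -2/9·(−λ + 1)  ⇒  λ = 2/7
Then r = λ/(1−λ) = (2/7)/(5/7) = 2/5. Check: with r = 2/5, R = (2/7, 5/7) and [YRX]:[RYT] = -2/9 as required.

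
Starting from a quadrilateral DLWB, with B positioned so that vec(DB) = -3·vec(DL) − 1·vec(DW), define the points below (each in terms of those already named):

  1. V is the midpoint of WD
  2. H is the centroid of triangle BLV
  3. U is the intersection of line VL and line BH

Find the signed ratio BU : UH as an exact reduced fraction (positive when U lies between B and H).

BU:UH = -3

Work in coordinates with D = (0, 0), L = (1, 0), W = (0, 1), B = (-3, -1).
1. V is the midpoint of WD ⇒ V = (0, 1/2)
2. H is the centroid of triangle BLV ⇒ H = (-2/3, -1/6)
3. U is the intersection of line VL and line BH ⇒ U = (1/2, 1/4)
U = B + t·(H−B) with t = 3/2, so BU:UH = t:(1−t) = 3/2:-1/2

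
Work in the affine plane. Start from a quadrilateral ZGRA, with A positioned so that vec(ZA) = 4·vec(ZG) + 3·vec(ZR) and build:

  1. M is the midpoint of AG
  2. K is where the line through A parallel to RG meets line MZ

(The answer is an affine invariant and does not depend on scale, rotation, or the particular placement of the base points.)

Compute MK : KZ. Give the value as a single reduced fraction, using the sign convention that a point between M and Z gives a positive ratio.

Assign Z = (0, 0), G = (1, 0), R = (0, 1), A = (4, 3) — the answer is frame-independent, so this choice is without loss of generality.
1. M is the midpoint of AG ⇒ M = (5/2, 3/2)
2. K is where the line through A parallel to RG meets line MZ ⇒ K = (35/8, 21/8)
K = M + t·(Z−M) with t = -3/4, so MK:KZ = t:(1−t) = -3/4:7/4

MK:KZ = -3/7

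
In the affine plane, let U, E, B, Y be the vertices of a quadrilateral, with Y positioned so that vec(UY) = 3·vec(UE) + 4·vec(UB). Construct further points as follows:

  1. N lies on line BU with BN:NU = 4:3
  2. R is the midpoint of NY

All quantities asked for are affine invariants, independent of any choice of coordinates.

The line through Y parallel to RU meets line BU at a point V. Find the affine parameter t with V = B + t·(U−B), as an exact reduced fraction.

t = 10/7

Work in coordinates with U = (0, 0), E = (1, 0), B = (0, 1), Y = (3, 4).
1. N lies on line BU with BN:NU = 4:3 ⇒ N = (0, 3/7)
2. R is the midpoint of NY ⇒ R = (3/2, 31/14)
through Y parallel to RU: direction (-3/2, -31/14); meets BU at V = (0, -3/7)
V = B + t·(U−B) with t = 10/7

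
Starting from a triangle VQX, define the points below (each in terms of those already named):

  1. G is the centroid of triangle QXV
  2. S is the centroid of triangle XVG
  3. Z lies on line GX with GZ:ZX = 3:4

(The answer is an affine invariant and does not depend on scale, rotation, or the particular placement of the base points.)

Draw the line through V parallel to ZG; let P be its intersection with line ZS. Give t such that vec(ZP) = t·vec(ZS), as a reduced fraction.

Assign V = (0, 0), Q = (1, 0), X = (0, 1) — the answer is frame-independent, so this choice is without loss of generality.
1. G is the centroid of triangle QXV ⇒ G = (1/3, 1/3)
2. S is the centroid of triangle XVG ⇒ S = (1/9, 4/9)
3. Z lies on line GX with GZ:ZX = 3:4 ⇒ Z = (4/21, 13/21)
through V parallel to ZG: direction (1/7, -2/7); meets ZS at P = (-1/21, 2/21)
P = Z + t·(S−Z) with t = 3

t = 3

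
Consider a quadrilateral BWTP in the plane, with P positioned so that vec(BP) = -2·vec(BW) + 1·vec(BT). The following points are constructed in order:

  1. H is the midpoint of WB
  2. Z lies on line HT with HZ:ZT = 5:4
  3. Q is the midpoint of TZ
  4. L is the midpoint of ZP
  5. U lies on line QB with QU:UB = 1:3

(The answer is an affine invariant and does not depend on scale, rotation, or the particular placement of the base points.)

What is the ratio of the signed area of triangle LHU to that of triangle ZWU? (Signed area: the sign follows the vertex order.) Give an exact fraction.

[LHU]:[ZWU] = -35/4

Choose coordinates B = (0, 0), W = (1, 0), T = (0, 1), P = (-2, 1).
1. H is the midpoint of WB ⇒ H = (1/2, 0)
2. Z lies on line HT with HZ:ZT = 5:4 ⇒ Z = (2/9, 5/9)
3. Q is the midpoint of TZ ⇒ Q = (1/9, 7/9)
4. L is the midpoint of ZP ⇒ L = (-8/9, 7/9)
5. U lies on line QB with QU:UB = 1:3 ⇒ U = (1/12, 7/12)
2·[LHU] = 35/72, 2·[ZWU] = -1/18
[LHU]:[ZWU] = 35/72:-1/18 = -35/4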